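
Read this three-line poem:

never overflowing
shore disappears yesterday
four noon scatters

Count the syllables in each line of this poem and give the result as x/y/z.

Line 1: never (2), overflowing (4) → 6
Line 2: shore (1), disappears (3), yesterday (3) → 7
Line 3: four (1), noon (1), scatters (2) → 4

6/7/4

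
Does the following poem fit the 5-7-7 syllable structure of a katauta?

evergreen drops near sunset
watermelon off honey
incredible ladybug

Line 1: evergreen(3) + drops(1) + near(1) + sunset(2) = 7 (expected 5)
Line 2: watermelon(4) + off(1) + honey(2) = 7 ✓
Line 3: incredible(4) + ladybug(3) = 7 ✓

No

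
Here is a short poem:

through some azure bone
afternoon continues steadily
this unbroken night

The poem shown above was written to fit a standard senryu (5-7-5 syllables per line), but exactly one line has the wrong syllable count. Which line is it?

Line 1: through (1), some (1), azure (2), bone (1) → 5 ✓
Line 2: afternoon (3), continues (3), steadily (3) → 9 (expected 7)
Line 3: this (1), unbroken (3), night (1) → 5 ✓

Line 2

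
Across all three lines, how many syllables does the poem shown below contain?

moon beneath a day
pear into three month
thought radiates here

15

Line 1: "moon beneath a day": 1+2+1+1 = 5
Line 2: "pear into three month": 1+2+1+1 = 5
Line 3: "thought radiates here": 1+3+1 = 5
Total: 5 + 5 + 5 = 15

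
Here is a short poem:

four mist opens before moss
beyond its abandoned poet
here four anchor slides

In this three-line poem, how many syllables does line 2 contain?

8

Line 2: "beyond its abandoned poet": 2+1+3+2 = 8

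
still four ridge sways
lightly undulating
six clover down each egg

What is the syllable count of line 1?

Line 1: still(1) + four(1) + ridge(1) + sways(1) = 4

4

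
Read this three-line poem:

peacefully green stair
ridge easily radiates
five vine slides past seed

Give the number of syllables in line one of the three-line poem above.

Line one: peacefully(3) + green(1) + stair(1) = 5

5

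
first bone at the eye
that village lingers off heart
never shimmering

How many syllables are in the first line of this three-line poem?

5

The first line: "first bone at the eye": 1+1+1+1+1 = 5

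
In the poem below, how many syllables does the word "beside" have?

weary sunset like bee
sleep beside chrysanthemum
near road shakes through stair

2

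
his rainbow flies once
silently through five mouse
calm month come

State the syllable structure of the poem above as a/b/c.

Line 1: his(1) + rainbow(2) + flies(1) + once(1) = 5
Line 2: silently(3) + through(1) + five(1) + mouse(1) = 6
Line 3: calm(1) + month(1) + come(1) = 3

5/6/3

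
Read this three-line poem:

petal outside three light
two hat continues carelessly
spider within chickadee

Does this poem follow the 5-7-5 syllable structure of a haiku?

Line 1: "petal outside three light": 2+2+1+1 = 6 (expected 5)
Line 2: "two hat continues carelessly": 1+1+3+3 = 8 (expected 7)
Line 3: "spider within chickadee": 2+2+3 = 7 (expected 5)

No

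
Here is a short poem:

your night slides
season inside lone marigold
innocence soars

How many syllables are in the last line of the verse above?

The last line: innocence (3), soars (1) → 4

4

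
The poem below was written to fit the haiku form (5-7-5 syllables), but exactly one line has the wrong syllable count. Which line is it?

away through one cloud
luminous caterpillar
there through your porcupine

Line 1: "away through one cloud": 2+1+1+1 = 5 ✓
Line 2: "luminous caterpillar": 3+4 = 7 ✓
Line 3: "there through your porcupine": 1+1+1+3 = 6 (expected 5)

Line 3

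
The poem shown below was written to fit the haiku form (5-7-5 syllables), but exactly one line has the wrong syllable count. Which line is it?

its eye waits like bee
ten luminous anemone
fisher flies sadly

Line 2

Line 1: its(1) + eye(1) + waits(1) + like(1) + bee(1) = 5 ✓
Line 2: ten(1) + luminous(3) + anemone(4) = 8 (expected 7)
Line 3: fisher(2) + flies(1) + sadly(2) = 5 ✓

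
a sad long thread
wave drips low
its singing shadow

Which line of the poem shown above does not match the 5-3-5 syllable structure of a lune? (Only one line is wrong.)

The first line

Line 1: a(1) + sad(1) + long(1) + thread(1) = 4 (expected 5)
Line 2: wave(1) + drips(1) + low(1) = 3 ✓
Line 3: its(1) + singing(2) + shadow(2) = 5 ✓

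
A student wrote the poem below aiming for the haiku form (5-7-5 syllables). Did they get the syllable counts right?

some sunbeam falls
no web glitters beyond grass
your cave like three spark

No

Line 1: some (1), sunbeam (2), falls (1) → 4 (expected 5)
Line 2: no (1), web (1), glitters (2), beyond (2), grass (1) → 7 ✓
Line 3: your (1), cave (1), like (1), three (1), spark (1) → 5 ✓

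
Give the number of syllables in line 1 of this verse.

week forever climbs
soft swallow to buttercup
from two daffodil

5

Line 1: week(1) + forever(3) + climbs(1) = 5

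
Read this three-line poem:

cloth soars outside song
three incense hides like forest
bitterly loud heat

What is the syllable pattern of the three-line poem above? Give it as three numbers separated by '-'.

5-7-5

Line 1: cloth (1), soars (1), outside (2), song (1) → 5
Line 2: three (1), incense (2), hides (1), like (1), forest (2) → 7
Line 3: bitterly (3), loud (1), heat (1) → 5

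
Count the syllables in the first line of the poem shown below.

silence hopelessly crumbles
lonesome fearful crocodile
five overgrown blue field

The first line: silence (2), hopelessly (3), crumbles (2) → 7

7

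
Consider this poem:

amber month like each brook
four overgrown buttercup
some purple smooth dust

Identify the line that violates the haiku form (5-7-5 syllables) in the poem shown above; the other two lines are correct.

The first line

Line 1: amber(2) + month(1) + like(1) + each(1) + brook(1) = 6 (expected 5)
Line 2: four(1) + overgrown(3) + buttercup(3) = 7 ✓
Line 3: some(1) + purple(2) + smooth(1) + dust(1) = 5 ✓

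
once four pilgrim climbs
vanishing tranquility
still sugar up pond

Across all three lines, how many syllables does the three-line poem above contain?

Line 1: once(1) + four(1) + pilgrim(2) + climbs(1) = 5
Line 2: vanishing(3) + tranquility(4) = 7
Line 3: still(1) + sugar(2) + up(1) + pond(1) = 5
Total: 5 + 7 + 5 = 17

17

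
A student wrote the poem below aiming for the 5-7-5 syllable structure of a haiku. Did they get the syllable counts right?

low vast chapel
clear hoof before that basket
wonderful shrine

No

Line 1: low(1) + vast(1) + chapel(2) = 4 (expected 5)
Line 2: clear(1) + hoof(1) + before(2) + that(1) + basket(2) = 7 ✓
Line 3: wonderful(3) + shrine(1) = 4 (expected 5)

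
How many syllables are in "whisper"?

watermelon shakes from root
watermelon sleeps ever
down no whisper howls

2

"whisper" has 2 syllables.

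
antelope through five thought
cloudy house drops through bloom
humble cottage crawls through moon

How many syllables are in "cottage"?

2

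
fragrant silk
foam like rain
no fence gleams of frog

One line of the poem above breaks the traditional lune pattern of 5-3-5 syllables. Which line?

Line 1: "fragrant silk": 2+1 = 3 (expected 5)
Line 2: "foam like rain": 1+1+1 = 3 ✓
Line 3: "no fence gleams of frog": 1+1+1+1+1 = 5 ✓

Line 1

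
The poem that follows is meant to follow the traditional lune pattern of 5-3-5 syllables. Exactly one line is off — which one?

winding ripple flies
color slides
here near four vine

Line 1: winding(2) + ripple(2) + flies(1) = 5 ✓
Line 2: color(2) + slides(1) = 3 ✓
Line 3: here(1) + near(1) + four(1) + vine(1) = 4 (expected 5)

The third line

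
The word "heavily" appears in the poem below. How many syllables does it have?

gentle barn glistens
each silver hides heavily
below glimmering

3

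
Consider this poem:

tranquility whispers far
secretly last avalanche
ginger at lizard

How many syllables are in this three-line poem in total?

19

Line 1: "tranquility whispers far": 4+2+1 = 7
Line 2: "secretly last avalanche": 3+1+3 = 7
Line 3: "ginger at lizard": 2+1+2 = 5
Total: 7 + 7 + 5 = 19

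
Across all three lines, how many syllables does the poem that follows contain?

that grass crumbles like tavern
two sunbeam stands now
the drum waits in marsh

Line 1: that(1) + grass(1) + crumbles(2) + like(1) + tavern(2) = 7
Line 2: two(1) + sunbeam(2) + stands(1) + now(1) = 5
Line 3: the(1) + drum(1) + waits(1) + in(1) + marsh(1) = 5
Total: 7 + 5 + 5 = 17

17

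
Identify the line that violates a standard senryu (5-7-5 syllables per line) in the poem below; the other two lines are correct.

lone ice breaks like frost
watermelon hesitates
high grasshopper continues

The third line

Line 1: lone(1) + ice(1) + breaks(1) + like(1) + frost(1) = 5 ✓
Line 2: watermelon(4) + hesitates(3) = 7 ✓
Line 3: high(1) + grasshopper(3) + continues(3) = 7 (expected 5)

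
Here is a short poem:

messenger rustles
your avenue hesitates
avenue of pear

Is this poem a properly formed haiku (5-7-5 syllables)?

Yes

Line 1: messenger(3) + rustles(2) = 5 ✓
Line 2: your(1) + avenue(3) + hesitates(3) = 7 ✓
Line 3: avenue(3) + of(1) + pear(1) = 5 ✓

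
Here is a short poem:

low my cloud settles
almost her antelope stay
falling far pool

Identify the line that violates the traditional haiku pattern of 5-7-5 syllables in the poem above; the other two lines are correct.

Line 1: "low my cloud settles": 1+1+1+2 = 5 ✓
Line 2: "almost her antelope stay": 2+1+3+1 = 7 ✓
Line 3: "falling far pool": 2+1+1 = 4 (expected 5)

The third line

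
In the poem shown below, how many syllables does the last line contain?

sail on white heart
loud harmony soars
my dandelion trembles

The last line: my (1), dandelion (4), trembles (2) → 7

7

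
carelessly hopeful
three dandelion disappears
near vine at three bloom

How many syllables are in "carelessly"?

"carelessly" has 3 syllables.

3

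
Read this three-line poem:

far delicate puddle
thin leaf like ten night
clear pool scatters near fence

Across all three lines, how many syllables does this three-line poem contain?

Line 1: far (1), delicate (3), puddle (2) → 6
Line 2: thin (1), leaf (1), like (1), ten (1), night (1) → 5
Line 3: clear (1), pool (1), scatters (2), near (1), fence (1) → 6
Total: 6 + 5 + 6 = 17

17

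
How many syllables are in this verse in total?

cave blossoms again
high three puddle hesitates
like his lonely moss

17

Line 1: cave(1) + blossoms(2) + again(2) = 5
Line 2: high(1) + three(1) + puddle(2) + hesitates(3) = 7
Line 3: like(1) + his(1) + lonely(2) + moss(1) = 5
Total: 5 + 7 + 5 = 17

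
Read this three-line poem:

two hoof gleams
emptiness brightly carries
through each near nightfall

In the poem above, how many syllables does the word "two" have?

1

"two" has 1 syllable.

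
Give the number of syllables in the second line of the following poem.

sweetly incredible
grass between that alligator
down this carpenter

The second line: grass (1), between (2), that (1), alligator (4) → 8

8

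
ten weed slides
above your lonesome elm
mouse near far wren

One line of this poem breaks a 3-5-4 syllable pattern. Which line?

Line 2

Line 1: ten(1) + weed(1) + slides(1) = 3 ✓
Line 2: above(2) + your(1) + lonesome(2) + elm(1) = 6 (expected 5)
Line 3: mouse(1) + near(1) + far(1) + wren(1) = 4 ✓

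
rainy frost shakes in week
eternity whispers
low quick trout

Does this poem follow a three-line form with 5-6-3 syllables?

Line 1: rainy(2) + frost(1) + shakes(1) + in(1) + week(1) = 6 (expected 5)
Line 2: eternity(4) + whispers(2) = 6 ✓
Line 3: low(1) + quick(1) + trout(1) = 3 ✓

No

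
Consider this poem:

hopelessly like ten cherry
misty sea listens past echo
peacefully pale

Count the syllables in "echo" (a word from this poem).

2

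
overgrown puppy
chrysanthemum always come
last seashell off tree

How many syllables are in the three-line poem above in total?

Line 1: overgrown (3), puppy (2) → 5
Line 2: chrysanthemum (4), always (2), come (1) → 7
Line 3: last (1), seashell (2), off (1), tree (1) → 5
Total: 5 + 7 + 5 = 17

17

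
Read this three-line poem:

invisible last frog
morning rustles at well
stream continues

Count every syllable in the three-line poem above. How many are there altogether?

Line 1: invisible(4) + last(1) + frog(1) = 6
Line 2: morning(2) + rustles(2) + at(1) + well(1) = 6
Line 3: stream(1) + continues(3) = 4
Total: 6 + 6 + 4 = 16

16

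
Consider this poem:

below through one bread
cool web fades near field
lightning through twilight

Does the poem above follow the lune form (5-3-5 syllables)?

Line 1: below(2) + through(1) + one(1) + bread(1) = 5 ✓
Line 2: cool(1) + web(1) + fades(1) + near(1) + field(1) = 5 (expected 3)
Line 3: lightning(2) + through(1) + twilight(2) = 5 ✓

No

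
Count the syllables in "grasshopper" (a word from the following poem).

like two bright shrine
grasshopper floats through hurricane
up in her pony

"grasshopper" has 3 syllables.

3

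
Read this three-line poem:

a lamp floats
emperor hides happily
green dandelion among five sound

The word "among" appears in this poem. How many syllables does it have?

2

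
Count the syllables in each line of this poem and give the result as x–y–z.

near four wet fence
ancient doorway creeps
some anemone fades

Line 1: near(1) + four(1) + wet(1) + fence(1) = 4
Line 2: ancient(2) + doorway(2) + creeps(1) = 5
Line 3: some(1) + anemone(4) + fades(1) = 6

4–5–6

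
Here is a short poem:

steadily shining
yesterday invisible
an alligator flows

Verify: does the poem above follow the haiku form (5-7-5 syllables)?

Line 1: steadily (3), shining (2) → 5 ✓
Line 2: yesterday (3), invisible (4) → 7 ✓
Line 3: an (1), alligator (4), flows (1) → 6 (expected 5)

No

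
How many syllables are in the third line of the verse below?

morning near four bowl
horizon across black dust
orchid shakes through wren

5

The third line: orchid(2) + shakes(1) + through(1) + wren(1) = 5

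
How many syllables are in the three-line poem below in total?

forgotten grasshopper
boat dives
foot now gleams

11

Line 1: "forgotten grasshopper": 3+3 = 6
Line 2: "boat dives": 1+1 = 2
Line 3: "foot now gleams": 1+1+1 = 3
Total: 6 + 2 + 3 = 11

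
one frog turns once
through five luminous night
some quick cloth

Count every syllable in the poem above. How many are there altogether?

Line 1: one (1), frog (1), turns (1), once (1) → 4
Line 2: through (1), five (1), luminous (3), night (1) → 6
Line 3: some (1), quick (1), cloth (1) → 3
Total: 4 + 6 + 3 = 13

13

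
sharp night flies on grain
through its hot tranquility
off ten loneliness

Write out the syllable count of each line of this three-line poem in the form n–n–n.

5–7–5

Line 1: sharp (1), night (1), flies (1), on (1), grain (1) → 5
Line 2: through (1), its (1), hot (1), tranquility (4) → 7
Line 3: off (1), ten (1), loneliness (3) → 5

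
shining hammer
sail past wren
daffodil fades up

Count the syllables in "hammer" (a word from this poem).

2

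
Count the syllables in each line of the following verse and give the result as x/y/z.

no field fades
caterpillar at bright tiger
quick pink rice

3/8/3

Line 1: no(1) + field(1) + fades(1) = 3
Line 2: caterpillar(4) + at(1) + bright(1) + tiger(2) = 8
Line 3: quick(1) + pink(1) + rice(1) = 3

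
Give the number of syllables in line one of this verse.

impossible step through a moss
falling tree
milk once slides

Line one: impossible(4) + step(1) + through(1) + a(1) + moss(1) = 8

8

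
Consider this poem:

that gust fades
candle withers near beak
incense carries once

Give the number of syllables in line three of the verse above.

Line three: incense (2), carries (2), once (1) → 5

5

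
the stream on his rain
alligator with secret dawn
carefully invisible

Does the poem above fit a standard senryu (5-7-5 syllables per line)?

Line 1: the (1), stream (1), on (1), his (1), rain (1) → 5 ✓
Line 2: alligator (4), with (1), secret (2), dawn (1) → 8 (expected 7)
Line 3: carefully (3), invisible (4) → 7 (expected 5)

No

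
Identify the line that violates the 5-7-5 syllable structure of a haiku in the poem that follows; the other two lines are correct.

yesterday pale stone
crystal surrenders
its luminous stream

Line 1: "yesterday pale stone": 3+1+1 = 5 ✓
Line 2: "crystal surrenders": 2+3 = 5 (expected 7)
Line 3: "its luminous stream": 1+3+1 = 5 ✓

The second line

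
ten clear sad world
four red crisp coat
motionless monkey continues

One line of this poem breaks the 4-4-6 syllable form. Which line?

The third line

Line 1: ten (1), clear (1), sad (1), world (1) → 4 ✓
Line 2: four (1), red (1), crisp (1), coat (1) → 4 ✓
Line 3: motionless (3), monkey (2), continues (3) → 8 (expected 6)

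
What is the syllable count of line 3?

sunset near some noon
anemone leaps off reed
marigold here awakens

Line 3: marigold (3), here (1), awakens (3) → 7

7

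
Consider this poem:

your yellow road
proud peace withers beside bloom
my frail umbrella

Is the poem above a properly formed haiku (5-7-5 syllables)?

Line 1: your(1) + yellow(2) + road(1) = 4 (expected 5)
Line 2: proud(1) + peace(1) + withers(2) + beside(2) + bloom(1) = 7 ✓
Line 3: my(1) + frail(1) + umbrella(3) = 5 ✓

No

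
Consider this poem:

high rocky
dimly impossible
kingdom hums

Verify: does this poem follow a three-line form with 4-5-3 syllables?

Line 1: high(1) + rocky(2) = 3 (expected 4)
Line 2: dimly(2) + impossible(4) = 6 (expected 5)
Line 3: kingdom(2) + hums(1) = 3 ✓

No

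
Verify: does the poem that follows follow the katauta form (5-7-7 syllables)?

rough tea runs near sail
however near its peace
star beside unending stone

No

Line 1: rough (1), tea (1), runs (1), near (1), sail (1) → 5 ✓
Line 2: however (3), near (1), its (1), peace (1) → 6 (expected 7)
Line 3: star (1), beside (2), unending (3), stone (1) → 7 ✓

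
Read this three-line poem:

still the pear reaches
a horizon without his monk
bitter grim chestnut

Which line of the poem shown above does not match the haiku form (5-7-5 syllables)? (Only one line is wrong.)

Line 1: still (1), the (1), pear (1), reaches (2) → 5 ✓
Line 2: a (1), horizon (3), without (2), his (1), monk (1) → 8 (expected 7)
Line 3: bitter (2), grim (1), chestnut (2) → 5 ✓

The second line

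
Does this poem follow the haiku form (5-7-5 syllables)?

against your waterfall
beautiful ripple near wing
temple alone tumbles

No

Line 1: against (2), your (1), waterfall (3) → 6 (expected 5)
Line 2: beautiful (3), ripple (2), near (1), wing (1) → 7 ✓
Line 3: temple (2), alone (2), tumbles (2) → 6 (expected 5)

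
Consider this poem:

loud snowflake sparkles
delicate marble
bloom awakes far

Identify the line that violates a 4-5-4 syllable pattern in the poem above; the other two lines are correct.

Line 1: loud (1), snowflake (2), sparkles (2) → 5 (expected 4)
Line 2: delicate (3), marble (2) → 5 ✓
Line 3: bloom (1), awakes (2), far (1) → 4 ✓

The first line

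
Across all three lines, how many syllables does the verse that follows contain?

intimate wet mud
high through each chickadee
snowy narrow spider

Line 1: intimate (3), wet (1), mud (1) → 5
Line 2: high (1), through (1), each (1), chickadee (3) → 6
Line 3: snowy (2), narrow (2), spider (2) → 6
Total: 5 + 6 + 6 = 17

17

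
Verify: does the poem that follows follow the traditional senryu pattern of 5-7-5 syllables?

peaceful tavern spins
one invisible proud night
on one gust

Line 1: peaceful (2), tavern (2), spins (1) → 5 ✓
Line 2: one (1), invisible (4), proud (1), night (1) → 7 ✓
Line 3: on (1), one (1), gust (1) → 3 (expected 5)

No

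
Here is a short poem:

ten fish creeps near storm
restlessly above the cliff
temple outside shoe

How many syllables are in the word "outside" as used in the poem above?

2

"outside" has 2 syllables.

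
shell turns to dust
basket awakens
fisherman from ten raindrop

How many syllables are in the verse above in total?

Line 1: shell (1), turns (1), to (1), dust (1) → 4
Line 2: basket (2), awakens (3) → 5
Line 3: fisherman (3), from (1), ten (1), raindrop (2) → 7
Total: 4 + 5 + 7 = 16

16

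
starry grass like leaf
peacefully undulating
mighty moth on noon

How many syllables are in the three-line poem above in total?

17

Line 1: starry (2), grass (1), like (1), leaf (1) → 5
Line 2: peacefully (3), undulating (4) → 7
Line 3: mighty (2), moth (1), on (1), noon (1) → 5
Total: 5 + 7 + 5 = 17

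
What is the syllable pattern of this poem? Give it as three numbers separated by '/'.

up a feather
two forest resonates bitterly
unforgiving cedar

Line 1: "up a feather": 1+1+2 = 4
Line 2: "two forest resonates bitterly": 1+2+3+3 = 9
Line 3: "unforgiving cedar": 4+2 = 6

4/9/6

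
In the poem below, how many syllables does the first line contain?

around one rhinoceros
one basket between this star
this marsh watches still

The first line: around(2) + one(1) + rhinoceros(4) = 7

7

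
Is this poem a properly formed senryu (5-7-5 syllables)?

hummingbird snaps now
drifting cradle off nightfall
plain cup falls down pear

Line 1: "hummingbird snaps now": 3+1+1 = 5 ✓
Line 2: "drifting cradle off nightfall": 2+2+1+2 = 7 ✓
Line 3: "plain cup falls down pear": 1+1+1+1+1 = 5 ✓

Yes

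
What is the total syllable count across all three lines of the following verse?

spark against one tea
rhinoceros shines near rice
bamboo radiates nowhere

Line 1: "spark against one tea": 1+2+1+1 = 5
Line 2: "rhinoceros shines near rice": 4+1+1+1 = 7
Line 3: "bamboo radiates nowhere": 2+3+2 = 7
Total: 5 + 7 + 7 = 19

19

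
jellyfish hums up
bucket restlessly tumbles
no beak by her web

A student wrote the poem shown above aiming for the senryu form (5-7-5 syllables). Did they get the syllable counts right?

Yes

Line 1: jellyfish (3), hums (1), up (1) → 5 ✓
Line 2: bucket (2), restlessly (3), tumbles (2) → 7 ✓
Line 3: no (1), beak (1), by (1), her (1), web (1) → 5 ✓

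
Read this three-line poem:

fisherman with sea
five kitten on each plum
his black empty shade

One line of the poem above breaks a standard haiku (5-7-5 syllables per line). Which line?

Line 2

Line 1: "fisherman with sea": 3+1+1 = 5 ✓
Line 2: "five kitten on each plum": 1+2+1+1+1 = 6 (expected 7)
Line 3: "his black empty shade": 1+1+2+1 = 5 ✓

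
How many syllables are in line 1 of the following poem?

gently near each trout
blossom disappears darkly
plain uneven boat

5

Line 1: gently(2) + near(1) + each(1) + trout(1) = 5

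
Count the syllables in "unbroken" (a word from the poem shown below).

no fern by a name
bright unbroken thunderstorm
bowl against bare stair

3

"unbroken" has 3 syllables.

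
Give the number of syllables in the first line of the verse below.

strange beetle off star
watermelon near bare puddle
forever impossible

5

The first line: strange (1), beetle (2), off (1), star (1) → 5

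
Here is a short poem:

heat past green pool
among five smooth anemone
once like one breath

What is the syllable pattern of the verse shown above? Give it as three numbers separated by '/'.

4/8/4

Line 1: heat (1), past (1), green (1), pool (1) → 4
Line 2: among (2), five (1), smooth (1), anemone (4) → 8
Line 3: once (1), like (1), one (1), breath (1) → 4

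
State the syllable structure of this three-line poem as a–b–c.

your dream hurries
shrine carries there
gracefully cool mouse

Line 1: "your dream hurries": 1+1+2 = 4
Line 2: "shrine carries there": 1+2+1 = 4
Line 3: "gracefully cool mouse": 3+1+1 = 5

4–4–5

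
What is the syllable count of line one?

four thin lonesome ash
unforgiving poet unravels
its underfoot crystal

5

Line one: four (1), thin (1), lonesome (2), ash (1) → 5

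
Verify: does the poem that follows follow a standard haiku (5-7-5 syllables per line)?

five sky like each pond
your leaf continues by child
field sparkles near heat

Yes

Line 1: five (1), sky (1), like (1), each (1), pond (1) → 5 ✓
Line 2: your (1), leaf (1), continues (3), by (1), child (1) → 7 ✓
Line 3: field (1), sparkles (2), near (1), heat (1) → 5 ✓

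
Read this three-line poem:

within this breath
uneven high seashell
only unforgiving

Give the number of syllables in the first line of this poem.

4

The first line: within (2), this (1), breath (1) → 4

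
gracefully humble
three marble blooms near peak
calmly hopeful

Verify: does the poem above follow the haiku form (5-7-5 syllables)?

No

Line 1: "gracefully humble": 3+2 = 5 ✓
Line 2: "three marble blooms near peak": 1+2+1+1+1 = 6 (expected 7)
Line 3: "calmly hopeful": 2+2 = 4 (expected 5)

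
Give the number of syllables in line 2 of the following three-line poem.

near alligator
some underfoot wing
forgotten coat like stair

5

Line 2: some (1), underfoot (3), wing (1) → 5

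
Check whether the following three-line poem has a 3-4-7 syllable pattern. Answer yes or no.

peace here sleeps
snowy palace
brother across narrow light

Yes

Line 1: peace (1), here (1), sleeps (1) → 3 ✓
Line 2: snowy (2), palace (2) → 4 ✓
Line 3: brother (2), across (2), narrow (2), light (1) → 7 ✓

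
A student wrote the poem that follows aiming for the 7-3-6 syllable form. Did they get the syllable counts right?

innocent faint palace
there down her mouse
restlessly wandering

No

Line 1: "innocent faint palace": 3+1+2 = 6 (expected 7)
Line 2: "there down her mouse": 1+1+1+1 = 4 (expected 3)
Line 3: "restlessly wandering": 3+3 = 6 ✓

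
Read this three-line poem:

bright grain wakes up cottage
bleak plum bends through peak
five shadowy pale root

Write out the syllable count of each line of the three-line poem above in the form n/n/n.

Line 1: bright (1), grain (1), wakes (1), up (1), cottage (2) → 6
Line 2: bleak (1), plum (1), bends (1), through (1), peak (1) → 5
Line 3: five (1), shadowy (3), pale (1), root (1) → 6

6/5/6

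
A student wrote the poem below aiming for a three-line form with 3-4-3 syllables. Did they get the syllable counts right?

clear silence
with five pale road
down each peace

Yes

Line 1: clear (1), silence (2) → 3 ✓
Line 2: with (1), five (1), pale (1), road (1) → 4 ✓
Line 3: down (1), each (1), peace (1) → 3 ✓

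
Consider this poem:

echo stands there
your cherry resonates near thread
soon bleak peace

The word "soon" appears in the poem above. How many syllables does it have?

1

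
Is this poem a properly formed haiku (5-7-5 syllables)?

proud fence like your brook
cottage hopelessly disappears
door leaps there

No

Line 1: "proud fence like your brook": 1+1+1+1+1 = 5 ✓
Line 2: "cottage hopelessly disappears": 2+3+3 = 8 (expected 7)
Line 3: "door leaps there": 1+1+1 = 3 (expected 5)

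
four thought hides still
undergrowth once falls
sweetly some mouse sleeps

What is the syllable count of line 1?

Line 1: four(1) + thought(1) + hides(1) + still(1) = 4

4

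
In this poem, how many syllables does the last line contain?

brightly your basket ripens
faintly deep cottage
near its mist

The last line: near (1), its (1), mist (1) → 3

3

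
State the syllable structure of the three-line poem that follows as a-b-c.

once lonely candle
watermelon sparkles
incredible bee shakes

Line 1: "once lonely candle": 1+2+2 = 5
Line 2: "watermelon sparkles": 4+2 = 6
Line 3: "incredible bee shakes": 4+1+1 = 6

5-6-6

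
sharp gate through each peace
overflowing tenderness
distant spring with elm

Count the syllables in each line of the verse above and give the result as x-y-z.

Line 1: sharp(1) + gate(1) + through(1) + each(1) + peace(1) = 5
Line 2: overflowing(4) + tenderness(3) = 7
Line 3: distant(2) + spring(1) + with(1) + elm(1) = 5

5-7-5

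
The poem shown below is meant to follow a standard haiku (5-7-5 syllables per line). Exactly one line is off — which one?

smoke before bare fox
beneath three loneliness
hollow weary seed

The second line

Line 1: smoke (1), before (2), bare (1), fox (1) → 5 ✓
Line 2: beneath (2), three (1), loneliness (3) → 6 (expected 7)
Line 3: hollow (2), weary (2), seed (1) → 5 ✓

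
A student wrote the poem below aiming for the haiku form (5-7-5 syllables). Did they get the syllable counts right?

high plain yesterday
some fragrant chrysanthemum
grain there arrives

Line 1: high (1), plain (1), yesterday (3) → 5 ✓
Line 2: some (1), fragrant (2), chrysanthemum (4) → 7 ✓
Line 3: grain (1), there (1), arrives (2) → 4 (expected 5)

No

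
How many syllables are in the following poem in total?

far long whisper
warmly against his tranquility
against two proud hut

18

Line 1: "far long whisper": 1+1+2 = 4
Line 2: "warmly against his tranquility": 2+2+1+4 = 9
Line 3: "against two proud hut": 2+1+1+1 = 5
Total: 4 + 9 + 5 = 18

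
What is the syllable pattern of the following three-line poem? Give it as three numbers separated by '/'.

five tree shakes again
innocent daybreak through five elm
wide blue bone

5/8/3

Line 1: "five tree shakes again": 1+1+1+2 = 5
Line 2: "innocent daybreak through five elm": 3+2+1+1+1 = 8
Line 3: "wide blue bone": 1+1+1 = 3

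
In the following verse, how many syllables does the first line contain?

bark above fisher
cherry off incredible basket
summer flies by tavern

The first line: "bark above fisher": 1+2+2 = 5

5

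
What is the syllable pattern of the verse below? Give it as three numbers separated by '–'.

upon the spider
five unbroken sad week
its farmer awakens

5–6–6

Line 1: "upon the spider": 2+1+2 = 5
Line 2: "five unbroken sad week": 1+3+1+1 = 6
Line 3: "its farmer awakens": 1+2+3 = 6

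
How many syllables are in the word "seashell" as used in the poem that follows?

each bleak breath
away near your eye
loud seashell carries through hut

2

"seashell" has 2 syllables.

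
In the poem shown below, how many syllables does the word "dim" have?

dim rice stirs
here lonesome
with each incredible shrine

1

"dim" has 1 syllable.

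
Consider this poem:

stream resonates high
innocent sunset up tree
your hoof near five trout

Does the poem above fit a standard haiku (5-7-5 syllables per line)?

Yes

Line 1: stream(1) + resonates(3) + high(1) = 5 ✓
Line 2: innocent(3) + sunset(2) + up(1) + tree(1) = 7 ✓
Line 3: your(1) + hoof(1) + near(1) + five(1) + trout(1) = 5 ✓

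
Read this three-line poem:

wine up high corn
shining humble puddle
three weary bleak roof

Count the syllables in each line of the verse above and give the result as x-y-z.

Line 1: wine(1) + up(1) + high(1) + corn(1) = 4
Line 2: shining(2) + humble(2) + puddle(2) = 6
Line 3: three(1) + weary(2) + bleak(1) + roof(1) = 5

4-6-5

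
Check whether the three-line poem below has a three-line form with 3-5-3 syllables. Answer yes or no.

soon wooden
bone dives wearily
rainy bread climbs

Line 1: soon (1), wooden (2) → 3 ✓
Line 2: bone (1), dives (1), wearily (3) → 5 ✓
Line 3: rainy (2), bread (1), climbs (1) → 4 (expected 3)

No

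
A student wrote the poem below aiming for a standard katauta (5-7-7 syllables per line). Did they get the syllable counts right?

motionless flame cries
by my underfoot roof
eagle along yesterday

Line 1: motionless(3) + flame(1) + cries(1) = 5 ✓
Line 2: by(1) + my(1) + underfoot(3) + roof(1) = 6 (expected 7)
Line 3: eagle(2) + along(2) + yesterday(3) = 7 ✓

No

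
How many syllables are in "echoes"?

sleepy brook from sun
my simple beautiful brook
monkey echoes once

2

"echoes" has 2 syllables.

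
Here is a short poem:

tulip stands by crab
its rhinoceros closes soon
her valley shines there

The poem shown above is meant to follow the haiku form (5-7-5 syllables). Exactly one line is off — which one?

Line 1: "tulip stands by crab": 2+1+1+1 = 5 ✓
Line 2: "its rhinoceros closes soon": 1+4+2+1 = 8 (expected 7)
Line 3: "her valley shines there": 1+2+1+1 = 5 ✓

Line 2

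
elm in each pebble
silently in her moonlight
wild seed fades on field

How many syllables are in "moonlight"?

2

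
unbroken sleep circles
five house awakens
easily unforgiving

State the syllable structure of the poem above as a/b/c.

Line 1: unbroken (3), sleep (1), circles (2) → 6
Line 2: five (1), house (1), awakens (3) → 5
Line 3: easily (3), unforgiving (4) → 7

6/5/7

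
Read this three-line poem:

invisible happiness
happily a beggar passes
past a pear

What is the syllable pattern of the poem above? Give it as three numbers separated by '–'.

Line 1: invisible(4) + happiness(3) = 7
Line 2: happily(3) + a(1) + beggar(2) + passes(2) = 8
Line 3: past(1) + a(1) + pear(1) = 3

7–8–3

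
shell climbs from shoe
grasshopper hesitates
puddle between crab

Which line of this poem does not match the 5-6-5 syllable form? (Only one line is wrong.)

Line 1

Line 1: shell(1) + climbs(1) + from(1) + shoe(1) = 4 (expected 5)
Line 2: grasshopper(3) + hesitates(3) = 6 ✓
Line 3: puddle(2) + between(2) + crab(1) = 5 ✓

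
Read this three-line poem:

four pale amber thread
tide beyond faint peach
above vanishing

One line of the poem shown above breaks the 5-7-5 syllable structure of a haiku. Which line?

The second line

Line 1: four(1) + pale(1) + amber(2) + thread(1) = 5 ✓
Line 2: tide(1) + beyond(2) + faint(1) + peach(1) = 5 (expected 7)
Line 3: above(2) + vanishing(3) = 5 ✓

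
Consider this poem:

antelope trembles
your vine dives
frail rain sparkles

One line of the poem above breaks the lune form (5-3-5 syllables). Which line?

Line 3

Line 1: antelope(3) + trembles(2) = 5 ✓
Line 2: your(1) + vine(1) + dives(1) = 3 ✓
Line 3: frail(1) + rain(1) + sparkles(2) = 4 (expected 5)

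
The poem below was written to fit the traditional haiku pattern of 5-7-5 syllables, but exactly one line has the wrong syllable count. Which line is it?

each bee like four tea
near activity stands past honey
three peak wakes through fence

The second line

Line 1: each (1), bee (1), like (1), four (1), tea (1) → 5 ✓
Line 2: near (1), activity (4), stands (1), past (1), honey (2) → 9 (expected 7)
Line 3: three (1), peak (1), wakes (1), through (1), fence (1) → 5 ✓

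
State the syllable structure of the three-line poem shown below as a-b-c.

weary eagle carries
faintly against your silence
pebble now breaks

6-7-4

Line 1: weary(2) + eagle(2) + carries(2) = 6
Line 2: faintly(2) + against(2) + your(1) + silence(2) = 7
Line 3: pebble(2) + now(1) + breaks(1) = 4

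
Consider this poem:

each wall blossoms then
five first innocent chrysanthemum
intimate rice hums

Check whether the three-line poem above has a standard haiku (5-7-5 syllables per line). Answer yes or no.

No

Line 1: each (1), wall (1), blossoms (2), then (1) → 5 ✓
Line 2: five (1), first (1), innocent (3), chrysanthemum (4) → 9 (expected 7)
Line 3: intimate (3), rice (1), hums (1) → 5 ✓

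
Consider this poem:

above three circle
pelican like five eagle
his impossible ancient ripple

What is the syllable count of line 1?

Line 1: "above three circle": 2+1+2 = 5

5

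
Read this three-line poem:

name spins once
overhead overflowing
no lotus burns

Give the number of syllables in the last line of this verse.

4

The last line: no (1), lotus (2), burns (1) → 4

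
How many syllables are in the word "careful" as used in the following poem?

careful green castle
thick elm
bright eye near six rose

"careful" has 2 syllables.

2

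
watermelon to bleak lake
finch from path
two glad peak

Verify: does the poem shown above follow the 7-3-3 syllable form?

Yes

Line 1: "watermelon to bleak lake": 4+1+1+1 = 7 ✓
Line 2: "finch from path": 1+1+1 = 3 ✓
Line 3: "two glad peak": 1+1+1 = 3 ✓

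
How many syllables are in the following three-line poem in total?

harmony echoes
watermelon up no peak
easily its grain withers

19

Line 1: harmony(3) + echoes(2) = 5
Line 2: watermelon(4) + up(1) + no(1) + peak(1) = 7
Line 3: easily(3) + its(1) + grain(1) + withers(2) = 7
Total: 5 + 7 + 7 = 19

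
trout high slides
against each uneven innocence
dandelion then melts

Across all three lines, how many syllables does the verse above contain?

Line 1: trout(1) + high(1) + slides(1) = 3
Line 2: against(2) + each(1) + uneven(3) + innocence(3) = 9
Line 3: dandelion(4) + then(1) + melts(1) = 6
Total: 3 + 9 + 6 = 18

18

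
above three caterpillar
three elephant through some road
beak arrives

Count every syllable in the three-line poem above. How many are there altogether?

Line 1: above (2), three (1), caterpillar (4) → 7
Line 2: three (1), elephant (3), through (1), some (1), road (1) → 7
Line 3: beak (1), arrives (2) → 3
Total: 7 + 7 + 3 = 17

17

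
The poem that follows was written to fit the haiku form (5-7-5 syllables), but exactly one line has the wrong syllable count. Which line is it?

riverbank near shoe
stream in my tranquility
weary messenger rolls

Line 1: "riverbank near shoe": 3+1+1 = 5 ✓
Line 2: "stream in my tranquility": 1+1+1+4 = 7 ✓
Line 3: "weary messenger rolls": 2+3+1 = 6 (expected 5)

The third line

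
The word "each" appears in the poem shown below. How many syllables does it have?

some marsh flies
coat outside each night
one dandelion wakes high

1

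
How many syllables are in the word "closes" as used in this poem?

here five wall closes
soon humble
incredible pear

2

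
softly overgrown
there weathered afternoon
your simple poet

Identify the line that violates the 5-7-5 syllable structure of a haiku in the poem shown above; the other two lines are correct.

Line 1: softly(2) + overgrown(3) = 5 ✓
Line 2: there(1) + weathered(2) + afternoon(3) = 6 (expected 7)
Line 3: your(1) + simple(2) + poet(2) = 5 ✓

The second line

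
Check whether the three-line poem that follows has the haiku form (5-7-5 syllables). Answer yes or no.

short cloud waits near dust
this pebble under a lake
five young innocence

Line 1: short (1), cloud (1), waits (1), near (1), dust (1) → 5 ✓
Line 2: this (1), pebble (2), under (2), a (1), lake (1) → 7 ✓
Line 3: five (1), young (1), innocence (3) → 5 ✓

Yes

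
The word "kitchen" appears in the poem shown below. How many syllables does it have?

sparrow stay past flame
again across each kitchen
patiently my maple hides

2

"kitchen" has 2 syllables.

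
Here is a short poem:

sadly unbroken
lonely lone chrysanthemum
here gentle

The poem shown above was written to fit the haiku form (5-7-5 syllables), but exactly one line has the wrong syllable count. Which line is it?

Line 1: sadly(2) + unbroken(3) = 5 ✓
Line 2: lonely(2) + lone(1) + chrysanthemum(4) = 7 ✓
Line 3: here(1) + gentle(2) = 3 (expected 5)

The third line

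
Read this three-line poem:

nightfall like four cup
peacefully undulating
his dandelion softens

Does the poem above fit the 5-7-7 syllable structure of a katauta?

Yes

Line 1: nightfall (2), like (1), four (1), cup (1) → 5 ✓
Line 2: peacefully (3), undulating (4) → 7 ✓
Line 3: his (1), dandelion (4), softens (2) → 7 ✓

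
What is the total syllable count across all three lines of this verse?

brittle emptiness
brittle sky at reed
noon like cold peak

14

Line 1: "brittle emptiness": 2+3 = 5
Line 2: "brittle sky at reed": 2+1+1+1 = 5
Line 3: "noon like cold peak": 1+1+1+1 = 4
Total: 5 + 5 + 4 = 14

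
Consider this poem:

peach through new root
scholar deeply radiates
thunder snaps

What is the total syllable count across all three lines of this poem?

Line 1: peach (1), through (1), new (1), root (1) → 4
Line 2: scholar (2), deeply (2), radiates (3) → 7
Line 3: thunder (2), snaps (1) → 3
Total: 4 + 7 + 3 = 14

14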